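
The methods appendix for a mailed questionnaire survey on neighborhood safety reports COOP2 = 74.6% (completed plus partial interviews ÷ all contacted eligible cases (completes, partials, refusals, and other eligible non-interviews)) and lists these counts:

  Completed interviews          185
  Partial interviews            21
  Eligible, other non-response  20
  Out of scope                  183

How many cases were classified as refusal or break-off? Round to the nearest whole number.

50

Numerator: 185 + 21 = 206
COOP2 = 206 / D = 0.746
D = 206 / 0.746 = 276.1
Remaining denominator categories sum to 226
refusal or break-off = 276.1 − 226 ≈ 50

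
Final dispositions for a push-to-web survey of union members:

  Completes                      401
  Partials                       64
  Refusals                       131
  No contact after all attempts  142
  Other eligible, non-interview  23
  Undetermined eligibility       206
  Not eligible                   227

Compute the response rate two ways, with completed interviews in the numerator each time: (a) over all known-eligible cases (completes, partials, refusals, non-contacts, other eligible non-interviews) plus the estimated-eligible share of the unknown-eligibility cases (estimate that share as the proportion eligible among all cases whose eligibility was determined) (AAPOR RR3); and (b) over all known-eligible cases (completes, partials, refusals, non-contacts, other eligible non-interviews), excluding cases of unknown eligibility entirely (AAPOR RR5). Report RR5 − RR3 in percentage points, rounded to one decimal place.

Num = 401
Known eligible = 401 + 64 + 131 + 142 + 23 = 761
e = 761 / (761 + 227) = 761 / 988 = 0.7702
e × U = 0.7702 × 206 = 158.66
Base = 761 + 158.66 = 919.66
RR3 = 401 / 919.66 = 0.4360
Base = 401 + 64 + 131 + 142 + 23 = 761
RR5 = 401 / 761 = 0.5269
Difference = 52.69 − 43.60 = 9.09 percentage points

9.1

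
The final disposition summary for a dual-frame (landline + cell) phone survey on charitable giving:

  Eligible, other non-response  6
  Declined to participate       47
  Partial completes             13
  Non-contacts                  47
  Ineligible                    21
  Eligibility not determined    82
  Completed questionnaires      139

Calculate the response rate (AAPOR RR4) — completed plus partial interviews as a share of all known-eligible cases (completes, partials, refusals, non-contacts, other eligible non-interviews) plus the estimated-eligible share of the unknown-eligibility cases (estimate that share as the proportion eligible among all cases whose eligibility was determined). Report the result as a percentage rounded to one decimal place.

Top: 139 + 13 = 152
Determined eligible: 139 + 13 + 47 + 47 + 6 = 252
e = 252 / (252 + 21) = 252 / 273 = 0.9231
Estimated eligible among unknowns: 0.9231 × 82 = 75.69
Denom: 252 + 75.69 = 327.69
RR4 = 152 / 327.69 = 0.4639

46.4%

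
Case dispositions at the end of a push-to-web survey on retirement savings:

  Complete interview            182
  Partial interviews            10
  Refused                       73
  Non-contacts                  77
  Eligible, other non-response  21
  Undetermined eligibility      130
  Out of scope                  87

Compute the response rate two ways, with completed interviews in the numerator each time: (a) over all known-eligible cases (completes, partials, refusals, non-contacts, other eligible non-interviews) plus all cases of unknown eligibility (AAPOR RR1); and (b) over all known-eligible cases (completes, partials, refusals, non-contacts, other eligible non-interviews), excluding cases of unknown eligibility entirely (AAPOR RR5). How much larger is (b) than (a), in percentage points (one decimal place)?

13.2

Num: 182
Denom: 182 + 10 + 73 + 77 + 21 + 130 = 493
RR1 = 182 / 493 = 0.3692
Denom: 182 + 10 + 73 + 77 + 21 = 363
RR5 = 182 / 363 = 0.5014
Difference = 50.14 − 36.92 = 13.22 percentage points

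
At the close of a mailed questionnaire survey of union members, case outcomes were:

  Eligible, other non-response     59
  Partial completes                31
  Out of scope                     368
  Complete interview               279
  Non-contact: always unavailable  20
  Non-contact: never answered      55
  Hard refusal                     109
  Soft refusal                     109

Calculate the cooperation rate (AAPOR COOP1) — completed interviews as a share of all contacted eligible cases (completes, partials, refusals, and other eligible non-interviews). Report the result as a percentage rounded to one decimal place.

47.5%

Refusals = 109 + 109 = 218
No contact after all attempts = 55 + 20 = 75
Numerator: 279
Denominator: 279 + 31 + 218 + 59 = 587
COOP1 = 279 / 587 = 0.4753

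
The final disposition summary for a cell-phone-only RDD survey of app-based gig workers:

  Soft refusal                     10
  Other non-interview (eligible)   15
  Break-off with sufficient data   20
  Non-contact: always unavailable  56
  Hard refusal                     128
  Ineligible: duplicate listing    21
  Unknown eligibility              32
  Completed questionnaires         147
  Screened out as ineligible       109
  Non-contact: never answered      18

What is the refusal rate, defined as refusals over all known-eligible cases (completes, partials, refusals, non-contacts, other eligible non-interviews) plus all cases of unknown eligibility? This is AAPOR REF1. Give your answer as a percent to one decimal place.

Refusal or break-off = 128 + 10 = 138
No contact after all attempts = 18 + 56 = 74
Screened out, ineligible = 109 + 21 = 130
Num: 138
Denom: 147 + 20 + 138 + 74 + 15 + 32 = 426
REF1 = 138 / 426 = 0.3239

32.4%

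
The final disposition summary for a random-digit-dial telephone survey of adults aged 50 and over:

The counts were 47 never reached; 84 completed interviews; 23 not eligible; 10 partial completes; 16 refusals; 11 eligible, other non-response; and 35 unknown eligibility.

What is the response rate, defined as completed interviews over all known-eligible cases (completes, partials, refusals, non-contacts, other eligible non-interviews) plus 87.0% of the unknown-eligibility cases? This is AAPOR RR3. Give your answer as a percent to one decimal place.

42.3%

Num → 84
Eligible (known) → 84 + 10 + 16 + 47 + 11 = 168
Eligible share of unknowns → 0.8700 × 35 = 30.45
Base → 168 + 30.45 = 198.45
RR3 = 84 / 198.45 = 0.4233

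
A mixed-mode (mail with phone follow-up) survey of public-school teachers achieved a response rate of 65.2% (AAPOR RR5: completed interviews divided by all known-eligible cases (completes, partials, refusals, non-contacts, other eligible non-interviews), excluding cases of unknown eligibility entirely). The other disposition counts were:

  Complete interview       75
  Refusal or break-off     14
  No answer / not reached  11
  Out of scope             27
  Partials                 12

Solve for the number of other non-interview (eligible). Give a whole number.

3

RR5 = 75 / D = 0.652
D = 75 / 0.652 = 115.0
Rest of base = 112
other non-interview (eligible) = 115.0 − 112 ≈ 3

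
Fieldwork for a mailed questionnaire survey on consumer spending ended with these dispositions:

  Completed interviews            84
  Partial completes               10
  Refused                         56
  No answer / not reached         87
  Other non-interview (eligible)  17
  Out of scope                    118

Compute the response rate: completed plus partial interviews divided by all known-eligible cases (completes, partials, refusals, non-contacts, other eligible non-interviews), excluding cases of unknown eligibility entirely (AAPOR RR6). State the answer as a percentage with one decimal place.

Num: 84 + 10 = 94
Base: 84 + 10 + 56 + 87 + 17 = 254
RR6 = 94 / 254 = 0.3701

37.0%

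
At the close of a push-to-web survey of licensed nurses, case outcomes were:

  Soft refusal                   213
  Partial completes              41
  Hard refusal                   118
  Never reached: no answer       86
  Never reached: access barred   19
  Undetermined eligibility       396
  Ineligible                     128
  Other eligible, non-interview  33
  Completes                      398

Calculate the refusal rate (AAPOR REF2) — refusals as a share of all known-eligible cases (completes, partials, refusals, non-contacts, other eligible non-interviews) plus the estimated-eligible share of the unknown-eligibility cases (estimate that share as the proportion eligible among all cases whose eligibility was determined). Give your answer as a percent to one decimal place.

26.4%

Refused = 118 + 213 = 331
No contact after all attempts = 86 + 19 = 105
Top = 331
Known eligible = 398 + 41 + 331 + 105 + 33 = 908
e = 908 / (908 + 128) = 908 / 1036 = 0.8764
Estimated eligible among unknowns = 0.8764 × 396 = 347.05
Denominator = 908 + 347.05 = 1255.05
REF2 = 331 / 1255.05 = 0.2637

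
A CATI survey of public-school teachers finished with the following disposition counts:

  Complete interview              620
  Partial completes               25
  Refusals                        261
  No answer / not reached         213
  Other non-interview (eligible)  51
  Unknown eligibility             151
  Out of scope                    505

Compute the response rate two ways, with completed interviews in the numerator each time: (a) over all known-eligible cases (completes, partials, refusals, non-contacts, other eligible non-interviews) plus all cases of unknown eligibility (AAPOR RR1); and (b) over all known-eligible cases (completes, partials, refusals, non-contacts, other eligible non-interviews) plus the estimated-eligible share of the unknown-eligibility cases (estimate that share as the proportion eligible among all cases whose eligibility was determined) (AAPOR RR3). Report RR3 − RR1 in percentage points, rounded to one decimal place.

Top: 620
Denom: 620 + 25 + 261 + 213 + 51 + 151 = 1321
RR1 = 620 / 1321 = 0.4693
Determined eligible: 620 + 25 + 261 + 213 + 51 = 1170
e = 1170 / (1170 + 505) = 1170 / 1675 = 0.6985
e × U: 0.6985 × 151 = 105.47
Denom: 1170 + 105.47 = 1275.47
RR3 = 620 / 1275.47 = 0.4861
Difference = 48.61 − 46.93 = 1.68 percentage points

1.7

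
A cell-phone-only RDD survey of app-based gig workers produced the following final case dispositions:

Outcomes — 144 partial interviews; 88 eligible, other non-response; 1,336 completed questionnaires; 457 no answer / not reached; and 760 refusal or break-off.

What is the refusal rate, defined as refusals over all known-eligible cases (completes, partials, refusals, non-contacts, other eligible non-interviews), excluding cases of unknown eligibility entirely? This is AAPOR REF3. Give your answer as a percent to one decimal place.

Top = 760
Base = 1336 + 144 + 760 + 457 + 88 = 2785
REF3 = 760 / 2785 = 0.2729

27.3%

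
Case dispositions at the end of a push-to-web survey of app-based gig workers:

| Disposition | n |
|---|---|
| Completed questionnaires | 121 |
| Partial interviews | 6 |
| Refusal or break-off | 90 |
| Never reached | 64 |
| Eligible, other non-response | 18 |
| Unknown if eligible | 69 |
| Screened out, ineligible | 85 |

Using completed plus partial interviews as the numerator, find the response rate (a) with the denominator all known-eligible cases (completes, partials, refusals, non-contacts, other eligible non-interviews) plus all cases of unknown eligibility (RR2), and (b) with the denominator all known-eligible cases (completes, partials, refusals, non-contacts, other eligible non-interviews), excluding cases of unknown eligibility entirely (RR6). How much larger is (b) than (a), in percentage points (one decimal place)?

8.0

Numerator → 121 + 6 = 127
Denom → 121 + 6 + 90 + 64 + 18 + 69 = 368
RR2 = 127 / 368 = 0.3451
Denom → 121 + 6 + 90 + 64 + 18 = 299
RR6 = 127 / 299 = 0.4247
Difference = 42.47 − 34.51 = 7.96 percentage points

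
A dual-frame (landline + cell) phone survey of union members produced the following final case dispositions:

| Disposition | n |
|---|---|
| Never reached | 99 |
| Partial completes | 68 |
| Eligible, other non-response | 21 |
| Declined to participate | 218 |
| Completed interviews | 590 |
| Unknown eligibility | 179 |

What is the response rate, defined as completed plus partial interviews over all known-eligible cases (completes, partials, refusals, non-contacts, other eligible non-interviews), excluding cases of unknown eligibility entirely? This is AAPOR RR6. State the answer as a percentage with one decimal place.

Num = 590 + 68 = 658
Denominator = 590 + 68 + 218 + 99 + 21 = 996
RR6 = 658 / 996 = 0.6606

66.1%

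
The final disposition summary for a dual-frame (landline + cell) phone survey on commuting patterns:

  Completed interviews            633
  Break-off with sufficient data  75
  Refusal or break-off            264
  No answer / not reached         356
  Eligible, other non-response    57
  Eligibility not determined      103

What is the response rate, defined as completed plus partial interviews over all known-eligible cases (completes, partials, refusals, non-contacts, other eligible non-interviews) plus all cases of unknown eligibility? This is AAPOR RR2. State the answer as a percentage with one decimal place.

Num: 633 + 75 = 708
Base: 633 + 75 + 264 + 356 + 57 + 103 = 1488
RR2 = 708 / 1488 = 0.4758

47.6%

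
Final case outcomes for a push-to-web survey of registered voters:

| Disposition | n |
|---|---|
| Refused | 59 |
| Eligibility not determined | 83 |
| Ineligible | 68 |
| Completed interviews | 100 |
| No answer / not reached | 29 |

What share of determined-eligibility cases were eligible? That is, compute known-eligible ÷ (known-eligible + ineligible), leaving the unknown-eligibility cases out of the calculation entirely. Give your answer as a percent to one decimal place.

Determined eligible = 100 + 59 + 29 = 188
e = 188 / (188 + 68) = 188 / 256 = 0.7344

73.4%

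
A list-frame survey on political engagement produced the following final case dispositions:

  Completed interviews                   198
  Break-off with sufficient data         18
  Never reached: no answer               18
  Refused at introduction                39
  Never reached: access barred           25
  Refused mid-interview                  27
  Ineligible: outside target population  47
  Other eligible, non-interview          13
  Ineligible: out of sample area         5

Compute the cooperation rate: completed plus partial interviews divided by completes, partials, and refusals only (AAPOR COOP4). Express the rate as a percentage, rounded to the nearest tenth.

76.6%

Declined to participate = 39 + 27 = 66
Never reached = 18 + 25 = 43
Ineligible = 47 + 5 = 52
Num: 198 + 18 = 216
Denominator: 198 + 18 + 66 = 282
COOP4 = 216 / 282 = 0.7660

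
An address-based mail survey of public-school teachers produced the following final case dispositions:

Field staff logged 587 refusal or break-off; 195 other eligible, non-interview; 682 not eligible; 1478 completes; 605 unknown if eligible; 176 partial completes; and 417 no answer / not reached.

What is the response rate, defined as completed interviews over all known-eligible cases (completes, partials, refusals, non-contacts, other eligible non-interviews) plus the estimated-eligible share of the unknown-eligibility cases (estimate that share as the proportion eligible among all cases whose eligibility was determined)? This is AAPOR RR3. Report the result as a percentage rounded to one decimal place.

44.2%

Top: 1478
Determined eligible: 1478 + 176 + 587 + 417 + 195 = 2853
e = 2853 / (2853 + 682) = 2853 / 3535 = 0.8071
e × U: 0.8071 × 605 = 488.30
Denominator: 2853 + 488.30 = 3341.30
RR3 = 1478 / 3341.30 = 0.4423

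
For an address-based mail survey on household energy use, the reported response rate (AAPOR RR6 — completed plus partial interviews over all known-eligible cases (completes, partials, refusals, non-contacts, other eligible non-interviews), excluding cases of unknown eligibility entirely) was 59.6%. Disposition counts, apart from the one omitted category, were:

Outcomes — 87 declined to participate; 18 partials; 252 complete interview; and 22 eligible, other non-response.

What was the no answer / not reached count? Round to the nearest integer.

74

Numerator: 252 + 18 = 270
RR6 = 270 / D = 0.596
D = 270 / 0.596 = 453.0
Remaining denominator categories sum to 379
no answer / not reached = 453.0 − 379 ≈ 74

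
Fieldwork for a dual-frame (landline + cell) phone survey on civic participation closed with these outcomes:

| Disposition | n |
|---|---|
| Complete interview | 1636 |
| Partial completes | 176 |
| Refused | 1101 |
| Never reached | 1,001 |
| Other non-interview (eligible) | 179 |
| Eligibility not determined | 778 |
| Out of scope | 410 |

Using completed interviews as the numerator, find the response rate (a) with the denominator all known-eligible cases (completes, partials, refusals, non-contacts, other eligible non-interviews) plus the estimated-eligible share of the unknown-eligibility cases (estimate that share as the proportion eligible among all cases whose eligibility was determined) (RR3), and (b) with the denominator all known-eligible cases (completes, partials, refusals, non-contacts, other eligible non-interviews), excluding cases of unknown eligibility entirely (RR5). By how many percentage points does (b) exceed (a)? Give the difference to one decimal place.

5.9

Top = 1636
Eligible (known) = 1636 + 176 + 1101 + 1001 + 179 = 4093
e = 4093 / (4093 + 410) = 4093 / 4503 = 0.9089
e × U = 0.9089 × 778 = 707.12
Denominator = 4093 + 707.12 = 4800.12
RR3 = 1636 / 4800.12 = 0.3408
Denominator = 1636 + 176 + 1101 + 1001 + 179 = 4093
RR5 = 1636 / 4093 = 0.3997
Difference = 39.97 − 34.08 = 5.89 percentage points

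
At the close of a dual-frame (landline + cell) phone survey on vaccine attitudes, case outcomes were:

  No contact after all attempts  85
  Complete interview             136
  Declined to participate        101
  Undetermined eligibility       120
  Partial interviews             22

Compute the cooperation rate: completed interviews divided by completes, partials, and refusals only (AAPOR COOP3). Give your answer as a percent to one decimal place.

Numerator → 136
Base → 136 + 22 + 101 = 259
COOP3 = 136 / 259 = 0.5251

52.5%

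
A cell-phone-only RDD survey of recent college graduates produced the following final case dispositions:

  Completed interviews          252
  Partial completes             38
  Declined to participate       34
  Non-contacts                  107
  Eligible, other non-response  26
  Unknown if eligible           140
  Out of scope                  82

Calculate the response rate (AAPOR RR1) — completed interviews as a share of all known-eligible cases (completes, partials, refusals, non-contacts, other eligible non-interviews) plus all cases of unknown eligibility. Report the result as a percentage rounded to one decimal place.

Num → 252
Denominator → 252 + 38 + 34 + 107 + 26 + 140 = 597
RR1 = 252 / 597 = 0.4221

42.2%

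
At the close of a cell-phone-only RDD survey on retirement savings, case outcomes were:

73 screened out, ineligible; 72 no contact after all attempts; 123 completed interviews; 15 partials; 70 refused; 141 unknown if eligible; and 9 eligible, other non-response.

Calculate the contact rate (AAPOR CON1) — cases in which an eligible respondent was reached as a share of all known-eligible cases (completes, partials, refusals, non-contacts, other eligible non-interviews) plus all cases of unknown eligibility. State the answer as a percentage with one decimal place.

Top = 123 + 15 + 70 + 9 = 217
Base = 123 + 15 + 70 + 72 + 9 + 141 = 430
CON1 = 217 / 430 = 0.5047

50.5%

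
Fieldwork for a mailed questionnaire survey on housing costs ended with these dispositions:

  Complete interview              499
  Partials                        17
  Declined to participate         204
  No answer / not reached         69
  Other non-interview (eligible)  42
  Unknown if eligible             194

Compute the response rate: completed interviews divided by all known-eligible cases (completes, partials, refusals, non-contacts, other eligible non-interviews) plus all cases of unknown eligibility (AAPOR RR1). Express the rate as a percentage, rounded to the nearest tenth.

Numerator: 499
Base: 499 + 17 + 204 + 69 + 42 + 194 = 1025
RR1 = 499 / 1025 = 0.4868

48.7%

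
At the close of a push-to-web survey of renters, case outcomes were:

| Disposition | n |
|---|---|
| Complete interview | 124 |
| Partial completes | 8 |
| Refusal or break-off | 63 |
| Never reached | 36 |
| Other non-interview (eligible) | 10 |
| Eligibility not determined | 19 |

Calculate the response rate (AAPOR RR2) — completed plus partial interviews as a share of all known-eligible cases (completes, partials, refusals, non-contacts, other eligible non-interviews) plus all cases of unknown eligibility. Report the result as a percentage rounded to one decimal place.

50.8%

Num → 124 + 8 = 132
Base → 124 + 8 + 63 + 36 + 10 + 19 = 260
RR2 = 132 / 260 = 0.5077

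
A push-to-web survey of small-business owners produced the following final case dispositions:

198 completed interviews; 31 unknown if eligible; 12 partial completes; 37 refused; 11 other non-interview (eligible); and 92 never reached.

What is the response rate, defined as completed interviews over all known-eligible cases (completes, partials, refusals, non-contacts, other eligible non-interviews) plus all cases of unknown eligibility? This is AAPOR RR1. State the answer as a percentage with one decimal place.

52.0%

Top: 198
Base: 198 + 12 + 37 + 92 + 11 + 31 = 381
RR1 = 198 / 381 = 0.5197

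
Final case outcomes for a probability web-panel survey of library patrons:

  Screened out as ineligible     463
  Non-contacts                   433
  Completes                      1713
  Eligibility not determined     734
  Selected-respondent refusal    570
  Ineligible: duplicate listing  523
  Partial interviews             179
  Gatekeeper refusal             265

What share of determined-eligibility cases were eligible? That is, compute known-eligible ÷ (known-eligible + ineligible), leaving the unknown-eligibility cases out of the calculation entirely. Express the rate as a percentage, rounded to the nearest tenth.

76.2%

Refusal or break-off = 265 + 570 = 835
Screened out, ineligible = 463 + 523 = 986
Determined eligible → 1713 + 179 + 835 + 433 = 3160
e = 3160 / (3160 + 986) = 3160 / 4146 = 0.7622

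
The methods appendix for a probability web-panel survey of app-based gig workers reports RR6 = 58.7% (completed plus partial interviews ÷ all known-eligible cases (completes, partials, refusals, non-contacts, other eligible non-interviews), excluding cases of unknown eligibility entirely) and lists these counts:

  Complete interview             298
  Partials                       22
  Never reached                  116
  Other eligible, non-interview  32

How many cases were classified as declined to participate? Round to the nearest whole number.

Numerator → 298 + 22 = 320
RR6 = 320 / D = 0.587
D = 320 / 0.587 = 545.1
Rest of base = 468
declined to participate = 545.1 − 468 ≈ 77

77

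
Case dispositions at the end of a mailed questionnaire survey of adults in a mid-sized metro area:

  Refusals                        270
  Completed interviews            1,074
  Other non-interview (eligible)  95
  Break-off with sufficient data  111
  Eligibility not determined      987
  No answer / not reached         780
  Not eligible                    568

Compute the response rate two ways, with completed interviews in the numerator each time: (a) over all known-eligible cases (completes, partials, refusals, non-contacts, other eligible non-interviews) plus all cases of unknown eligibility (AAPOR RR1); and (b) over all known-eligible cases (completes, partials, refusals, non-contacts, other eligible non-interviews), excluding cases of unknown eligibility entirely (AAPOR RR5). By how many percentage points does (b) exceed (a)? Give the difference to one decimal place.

13.7

Numerator: 1074
Denominator: 1074 + 111 + 270 + 780 + 95 + 987 = 3317
RR1 = 1074 / 3317 = 0.3238
Denominator: 1074 + 111 + 270 + 780 + 95 = 2330
RR5 = 1074 / 2330 = 0.4609
Difference = 46.09 − 32.38 = 13.71 percentage points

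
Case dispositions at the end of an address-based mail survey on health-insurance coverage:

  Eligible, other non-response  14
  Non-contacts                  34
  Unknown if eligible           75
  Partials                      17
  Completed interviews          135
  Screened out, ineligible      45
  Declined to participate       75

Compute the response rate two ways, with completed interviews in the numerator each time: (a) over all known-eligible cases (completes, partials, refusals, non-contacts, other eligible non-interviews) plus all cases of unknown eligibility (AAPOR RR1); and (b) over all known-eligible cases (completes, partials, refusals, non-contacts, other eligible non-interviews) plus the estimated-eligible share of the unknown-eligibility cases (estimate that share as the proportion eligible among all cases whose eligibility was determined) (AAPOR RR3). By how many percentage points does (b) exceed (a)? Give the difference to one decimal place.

Num → 135
Denom → 135 + 17 + 75 + 34 + 14 + 75 = 350
RR1 = 135 / 350 = 0.3857
Determined eligible → 135 + 17 + 75 + 34 + 14 = 275
e = 275 / (275 + 45) = 275 / 320 = 0.8594
Eligible share of unknowns → 0.8594 × 75 = 64.45
Denom → 275 + 64.45 = 339.45
RR3 = 135 / 339.45 = 0.3977
Difference = 39.77 − 38.57 = 1.20 percentage points

1.2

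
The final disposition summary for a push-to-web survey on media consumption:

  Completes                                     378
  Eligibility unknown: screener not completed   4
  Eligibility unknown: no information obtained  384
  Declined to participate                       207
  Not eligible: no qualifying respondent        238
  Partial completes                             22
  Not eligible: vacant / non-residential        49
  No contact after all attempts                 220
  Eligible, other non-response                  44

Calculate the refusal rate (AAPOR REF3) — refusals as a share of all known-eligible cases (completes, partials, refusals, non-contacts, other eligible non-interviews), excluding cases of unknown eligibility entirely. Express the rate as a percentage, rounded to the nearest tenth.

23.8%

Eligibility not determined = 4 + 384 = 388
Ineligible = 238 + 49 = 287
Top: 207
Denominator: 378 + 22 + 207 + 220 + 44 = 871
REF3 = 207 / 871 = 0.2377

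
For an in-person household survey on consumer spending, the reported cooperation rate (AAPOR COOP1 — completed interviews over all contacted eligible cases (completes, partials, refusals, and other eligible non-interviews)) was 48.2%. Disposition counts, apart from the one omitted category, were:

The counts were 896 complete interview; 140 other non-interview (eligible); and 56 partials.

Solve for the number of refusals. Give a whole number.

COOP1 = 896 / D = 0.482
D = 896 / 0.482 = 1858.9
Remaining denominator categories sum to 1092
refusals = 1858.9 − 1092 ≈ 767

767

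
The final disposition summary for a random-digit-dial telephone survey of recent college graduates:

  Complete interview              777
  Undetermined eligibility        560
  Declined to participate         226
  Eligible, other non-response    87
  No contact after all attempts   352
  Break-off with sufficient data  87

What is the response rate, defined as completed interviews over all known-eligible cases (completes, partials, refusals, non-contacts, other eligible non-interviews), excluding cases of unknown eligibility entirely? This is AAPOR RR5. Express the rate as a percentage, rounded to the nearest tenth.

Top: 777
Denom: 777 + 87 + 226 + 352 + 87 = 1529
RR5 = 777 / 1529 = 0.5082

50.8%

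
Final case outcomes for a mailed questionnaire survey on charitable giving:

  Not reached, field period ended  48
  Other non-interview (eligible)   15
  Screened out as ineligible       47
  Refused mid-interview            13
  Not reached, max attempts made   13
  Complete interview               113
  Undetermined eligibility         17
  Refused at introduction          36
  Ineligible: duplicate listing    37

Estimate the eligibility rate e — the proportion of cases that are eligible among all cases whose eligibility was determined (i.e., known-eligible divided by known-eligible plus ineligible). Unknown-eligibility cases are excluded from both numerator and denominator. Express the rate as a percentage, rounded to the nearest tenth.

Refused = 36 + 13 = 49
Non-contacts = 48 + 13 = 61
Not eligible = 47 + 37 = 84
Determined eligible = 113 + 49 + 61 + 15 = 238
e = 238 / (238 + 84) = 238 / 322 = 0.7391

73.9%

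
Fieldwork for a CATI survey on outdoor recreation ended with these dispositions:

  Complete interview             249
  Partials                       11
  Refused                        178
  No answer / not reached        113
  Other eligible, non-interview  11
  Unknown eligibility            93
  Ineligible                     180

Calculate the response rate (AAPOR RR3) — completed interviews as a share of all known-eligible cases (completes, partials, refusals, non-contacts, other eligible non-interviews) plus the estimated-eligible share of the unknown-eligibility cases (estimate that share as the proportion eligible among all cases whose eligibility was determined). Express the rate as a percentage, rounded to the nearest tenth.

Top → 249
Eligible (known) → 249 + 11 + 178 + 113 + 11 = 562
e = 562 / (562 + 180) = 562 / 742 = 0.7574
Eligible share of unknowns → 0.7574 × 93 = 70.44
Denom → 562 + 70.44 = 632.44
RR3 = 249 / 632.44 = 0.3937

39.4%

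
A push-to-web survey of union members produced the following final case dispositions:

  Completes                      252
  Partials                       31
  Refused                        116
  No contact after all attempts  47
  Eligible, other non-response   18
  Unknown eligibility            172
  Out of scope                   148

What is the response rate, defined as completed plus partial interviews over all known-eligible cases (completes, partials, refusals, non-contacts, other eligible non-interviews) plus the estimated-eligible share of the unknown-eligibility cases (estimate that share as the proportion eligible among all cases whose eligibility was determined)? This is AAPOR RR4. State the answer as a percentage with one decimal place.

47.6%

Top = 252 + 31 = 283
Eligible (known) = 252 + 31 + 116 + 47 + 18 = 464
e = 464 / (464 + 148) = 464 / 612 = 0.7582
Eligible share of unknowns = 0.7582 × 172 = 130.41
Denominator = 464 + 130.41 = 594.41
RR4 = 283 / 594.41 = 0.4761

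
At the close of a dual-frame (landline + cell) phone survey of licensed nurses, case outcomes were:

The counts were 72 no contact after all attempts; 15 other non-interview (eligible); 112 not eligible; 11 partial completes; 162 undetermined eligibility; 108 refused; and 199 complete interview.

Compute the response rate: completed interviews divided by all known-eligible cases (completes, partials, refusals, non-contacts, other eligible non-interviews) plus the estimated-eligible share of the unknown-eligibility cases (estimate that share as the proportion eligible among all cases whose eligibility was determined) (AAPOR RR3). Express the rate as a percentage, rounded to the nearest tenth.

Top → 199
Eligible (known) → 199 + 11 + 108 + 72 + 15 = 405
e = 405 / (405 + 112) = 405 / 517 = 0.7834
Eligible share of unknowns → 0.7834 × 162 = 126.91
Denom → 405 + 126.91 = 531.91
RR3 = 199 / 531.91 = 0.3741

37.4%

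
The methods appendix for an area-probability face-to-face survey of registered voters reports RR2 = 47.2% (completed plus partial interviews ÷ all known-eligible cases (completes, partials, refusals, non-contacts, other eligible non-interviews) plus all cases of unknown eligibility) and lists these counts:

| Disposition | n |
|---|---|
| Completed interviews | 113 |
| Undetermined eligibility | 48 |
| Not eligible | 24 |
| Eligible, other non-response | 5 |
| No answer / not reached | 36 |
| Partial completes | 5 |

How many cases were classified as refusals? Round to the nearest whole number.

Top = 113 + 5 = 118
RR2 = 118 / D = 0.472
D = 118 / 0.472 = 250.0
Remaining denominator categories sum to 207
refusals = 250.0 − 207 ≈ 43

43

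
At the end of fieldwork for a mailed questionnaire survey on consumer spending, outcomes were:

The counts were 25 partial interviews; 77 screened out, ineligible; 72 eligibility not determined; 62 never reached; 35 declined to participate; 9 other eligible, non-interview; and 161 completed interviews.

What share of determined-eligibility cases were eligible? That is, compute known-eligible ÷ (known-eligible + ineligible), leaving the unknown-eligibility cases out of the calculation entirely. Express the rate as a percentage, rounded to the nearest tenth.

79.1%

Determined eligible = 161 + 25 + 35 + 62 + 9 = 292
e = 292 / (292 + 77) = 292 / 369 = 0.7913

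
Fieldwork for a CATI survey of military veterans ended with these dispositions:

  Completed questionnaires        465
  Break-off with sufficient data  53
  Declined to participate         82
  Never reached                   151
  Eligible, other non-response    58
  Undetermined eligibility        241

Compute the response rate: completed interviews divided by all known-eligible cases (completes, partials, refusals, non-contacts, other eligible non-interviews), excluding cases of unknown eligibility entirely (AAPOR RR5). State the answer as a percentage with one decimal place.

Num: 465
Denom: 465 + 53 + 82 + 151 + 58 = 809
RR5 = 465 / 809 = 0.5748

57.5%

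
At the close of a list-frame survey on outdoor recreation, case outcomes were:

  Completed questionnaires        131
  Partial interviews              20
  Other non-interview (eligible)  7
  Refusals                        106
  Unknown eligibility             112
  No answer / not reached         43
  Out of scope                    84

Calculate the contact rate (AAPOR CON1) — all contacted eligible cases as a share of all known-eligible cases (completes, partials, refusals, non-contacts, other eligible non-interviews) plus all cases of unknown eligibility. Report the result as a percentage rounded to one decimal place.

63.0%

Numerator: 131 + 20 + 106 + 7 = 264
Base: 131 + 20 + 106 + 43 + 7 + 112 = 419
CON1 = 264 / 419 = 0.6301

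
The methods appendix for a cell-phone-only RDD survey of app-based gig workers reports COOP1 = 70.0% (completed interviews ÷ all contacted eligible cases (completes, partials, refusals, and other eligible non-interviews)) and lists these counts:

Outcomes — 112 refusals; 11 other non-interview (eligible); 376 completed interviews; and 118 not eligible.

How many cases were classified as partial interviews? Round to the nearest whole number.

38

COOP1 = 376 / D = 0.700
D = 376 / 0.700 = 537.1
Remaining denominator categories sum to 499
partial interviews = 537.1 − 499 ≈ 38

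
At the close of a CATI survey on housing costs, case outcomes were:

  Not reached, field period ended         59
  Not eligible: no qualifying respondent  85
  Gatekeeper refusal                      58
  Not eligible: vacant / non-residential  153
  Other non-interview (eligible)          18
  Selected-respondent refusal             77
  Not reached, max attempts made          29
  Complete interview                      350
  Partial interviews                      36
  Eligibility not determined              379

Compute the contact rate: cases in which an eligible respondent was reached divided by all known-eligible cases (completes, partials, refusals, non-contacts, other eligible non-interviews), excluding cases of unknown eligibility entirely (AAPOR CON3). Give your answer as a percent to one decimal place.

86.0%

Refusal or break-off = 58 + 77 = 135
No answer / not reached = 59 + 29 = 88
Screened out, ineligible = 85 + 153 = 238
Numerator → 350 + 36 + 135 + 18 = 539
Denominator → 350 + 36 + 135 + 88 + 18 = 627
CON3 = 539 / 627 = 0.8596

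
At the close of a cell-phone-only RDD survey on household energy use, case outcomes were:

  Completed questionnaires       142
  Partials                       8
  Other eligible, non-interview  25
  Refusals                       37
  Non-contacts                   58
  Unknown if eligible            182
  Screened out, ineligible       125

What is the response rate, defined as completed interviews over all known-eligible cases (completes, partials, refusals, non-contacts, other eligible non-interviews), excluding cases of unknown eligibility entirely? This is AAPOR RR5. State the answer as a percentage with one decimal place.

52.6%

Num = 142
Denom = 142 + 8 + 37 + 58 + 25 = 270
RR5 = 142 / 270 = 0.5259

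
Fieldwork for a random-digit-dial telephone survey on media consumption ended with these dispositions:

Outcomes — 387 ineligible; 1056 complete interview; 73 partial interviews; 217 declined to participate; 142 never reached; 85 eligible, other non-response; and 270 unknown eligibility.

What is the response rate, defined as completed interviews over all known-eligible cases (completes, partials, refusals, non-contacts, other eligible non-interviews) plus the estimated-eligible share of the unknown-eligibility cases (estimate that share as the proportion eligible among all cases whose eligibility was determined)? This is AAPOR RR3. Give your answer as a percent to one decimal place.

59.0%

Numerator → 1056
Determined eligible → 1056 + 73 + 217 + 142 + 85 = 1573
e = 1573 / (1573 + 387) = 1573 / 1960 = 0.8026
Eligible share of unknowns → 0.8026 × 270 = 216.70
Denom → 1573 + 216.70 = 1789.70
RR3 = 1056 / 1789.70 = 0.5900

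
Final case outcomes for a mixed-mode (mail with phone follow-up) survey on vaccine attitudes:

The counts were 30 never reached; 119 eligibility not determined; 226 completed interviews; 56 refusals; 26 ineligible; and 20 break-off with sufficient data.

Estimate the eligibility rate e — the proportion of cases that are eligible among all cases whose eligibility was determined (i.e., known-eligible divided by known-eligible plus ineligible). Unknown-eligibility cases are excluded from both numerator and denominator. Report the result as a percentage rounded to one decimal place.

Known eligible = 226 + 20 + 56 + 30 = 332
e = 332 / (332 + 26) = 332 / 358 = 0.9274

92.7%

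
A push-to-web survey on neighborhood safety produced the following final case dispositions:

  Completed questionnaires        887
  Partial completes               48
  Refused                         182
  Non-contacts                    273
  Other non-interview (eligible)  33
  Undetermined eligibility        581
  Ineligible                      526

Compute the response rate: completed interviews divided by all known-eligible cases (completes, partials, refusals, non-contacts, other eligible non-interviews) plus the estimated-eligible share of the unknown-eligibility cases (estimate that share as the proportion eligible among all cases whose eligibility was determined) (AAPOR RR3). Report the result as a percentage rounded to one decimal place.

Num = 887
Determined eligible = 887 + 48 + 182 + 273 + 33 = 1423
e = 1423 / (1423 + 526) = 1423 / 1949 = 0.7301
e × U = 0.7301 × 581 = 424.19
Denominator = 1423 + 424.19 = 1847.19
RR3 = 887 / 1847.19 = 0.4802

48.0%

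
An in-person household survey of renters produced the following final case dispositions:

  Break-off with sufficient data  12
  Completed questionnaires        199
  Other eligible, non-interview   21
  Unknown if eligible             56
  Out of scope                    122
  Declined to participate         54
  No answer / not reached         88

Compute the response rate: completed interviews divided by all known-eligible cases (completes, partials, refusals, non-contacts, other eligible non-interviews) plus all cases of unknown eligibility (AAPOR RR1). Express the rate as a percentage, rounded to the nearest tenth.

Numerator: 199
Denom: 199 + 12 + 54 + 88 + 21 + 56 = 430
RR1 = 199 / 430 = 0.4628

46.3%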